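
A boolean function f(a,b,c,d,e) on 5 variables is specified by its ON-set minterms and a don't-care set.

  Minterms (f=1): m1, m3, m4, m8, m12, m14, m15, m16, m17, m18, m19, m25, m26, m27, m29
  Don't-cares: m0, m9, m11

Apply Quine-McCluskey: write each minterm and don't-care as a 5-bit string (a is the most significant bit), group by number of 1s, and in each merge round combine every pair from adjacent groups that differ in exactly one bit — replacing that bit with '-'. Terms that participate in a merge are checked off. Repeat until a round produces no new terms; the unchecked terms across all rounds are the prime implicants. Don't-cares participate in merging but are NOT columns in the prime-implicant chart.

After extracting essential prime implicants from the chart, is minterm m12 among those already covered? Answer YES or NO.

size-2^0 implicants → 00000(✓)  00001(✓)  00011(✓)  00100(✓)  01000(✓)  01001(✓)  01011(✓)  01100(✓)  01110(✓)  01111(✓)  10000(✓)  10001(✓)  10010(✓)  10011(✓)  11001(✓)  11010(✓)  11011(✓)  11101(✓)
size-2^1 implicants → -0000(✓)  -0001(✓)  -0011(✓)  -1001(✓)  -1011(✓)  0-000(✓)  0-001(✓)  0-011(✓)  0-100(✓)  00-00(✓)  000-1(✓)  0000-(✓)  01-00(✓)  01-11  010-1(✓)  0100-(✓)  011-0  0111-  1-001(✓)  1-010(✓)  1-011(✓)  100-0(✓)  100-1(✓)  1000-(✓)  1001-(✓)  11-01  110-1(✓)  1101-(✓)
size-2^2 implicants → --001(✓)  --011(✓)  -00-1(✓)  -000-  -10-1(✓)  0--00  0-0-1(✓)  0-00-  1-0-1(✓)  1-01-  100--
size-2^3 implicants → --0-1
Unchecked terms (primes): --0-1, -000-, 0--00, 0-00-, 01-11, 011-0, 0111-, 1-01-, 100--, 11-01
Minterm coverage:
  m1 ⊆ --0-1,-000-,0-00-
  m3 ⊆ --0-1 [E]
  m4 ⊆ 0--00 [E]
  m8 ⊆ 0--00,0-00-
  m12 ⊆ 0--00,011-0
  m14 ⊆ 011-0,0111-
  m15 ⊆ 01-11,0111-
  m16 ⊆ -000-,100--
  m17 ⊆ --0-1,-000-,100--
  m18 ⊆ 1-01-,100--
  m19 ⊆ --0-1,1-01-,100--
  m25 ⊆ --0-1,11-01
  m26 ⊆ 1-01- [E]
  m27 ⊆ --0-1,1-01-
  m29 ⊆ 11-01 [E]
E = {--0-1, 0--00, 1-01-, 11-01}

YES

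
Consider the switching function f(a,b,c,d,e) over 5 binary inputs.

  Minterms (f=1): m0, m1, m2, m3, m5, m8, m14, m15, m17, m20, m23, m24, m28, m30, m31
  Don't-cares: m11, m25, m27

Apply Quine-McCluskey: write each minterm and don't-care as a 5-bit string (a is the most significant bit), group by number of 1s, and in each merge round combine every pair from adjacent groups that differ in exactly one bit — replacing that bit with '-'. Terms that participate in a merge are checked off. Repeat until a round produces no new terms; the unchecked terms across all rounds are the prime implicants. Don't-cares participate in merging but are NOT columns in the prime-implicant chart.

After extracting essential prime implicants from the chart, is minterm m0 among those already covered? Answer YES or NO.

YES

Round 0: 00000✓ 00001✓ 00010✓ 00011✓ 00101✓ 01000✓ 01011✓ 01110✓ 01111✓ 10001✓ 10100✓ 10111✓ 11000✓ 11001✓ 11011✓ 11100✓ 11110✓ 11111✓
Round 1: -0001 -1000 -1011✓ -1110✓ -1111✓ 0-000 0-011 00-01 000-0✓ 000-1✓ 0000-✓ 0001-✓ 01-11✓ 0111-✓ 1-001 1-100 1-111 11-00 11-11✓ 110-1 1100- 111-0 1111-✓
Round 2: -1-11 -111- 000--
PIs = {-0001, -1-11, -1000, -111-, 0-000, 0-011, 00-01, 000--, 1-001, 1-100, 1-111, 11-00, 110-1, 1100-, 111-0}
Coverage chart:
  m0: 0-000,000--
  m1: -0001,00-01,000--
  m2: 000-- ←essential
  m3: 0-011,000--
  m5: 00-01 ←essential
  m8: -1000,0-000
  m14: -111- ←essential
  m15: -1-11,-111-
  m17: -0001,1-001
  m20: 1-100 ←essential
  m23: 1-111 ←essential
  m24: -1000,11-00,1100-
  m28: 1-100,11-00,111-0
  m30: -111-,111-0
  m31: -1-11,-111-,1-111
Essential: -111-, 00-01, 000--, 1-100, 1-111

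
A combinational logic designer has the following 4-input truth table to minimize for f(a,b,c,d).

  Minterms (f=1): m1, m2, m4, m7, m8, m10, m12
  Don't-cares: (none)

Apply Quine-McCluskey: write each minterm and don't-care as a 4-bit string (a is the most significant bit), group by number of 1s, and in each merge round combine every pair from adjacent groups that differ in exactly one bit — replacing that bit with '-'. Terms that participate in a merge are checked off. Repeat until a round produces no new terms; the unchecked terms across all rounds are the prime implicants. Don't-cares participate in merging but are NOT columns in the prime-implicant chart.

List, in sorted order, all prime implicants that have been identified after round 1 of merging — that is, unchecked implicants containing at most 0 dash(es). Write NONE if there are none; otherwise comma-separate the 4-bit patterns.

0001, 0111

Round 0: 0001 0010✓ 0100✓ 0111 1000✓ 1010✓ 1100✓
Round 1: -010 -100 1-00 10-0
PIs = {-010, -100, 0001, 0111, 1-00, 10-0}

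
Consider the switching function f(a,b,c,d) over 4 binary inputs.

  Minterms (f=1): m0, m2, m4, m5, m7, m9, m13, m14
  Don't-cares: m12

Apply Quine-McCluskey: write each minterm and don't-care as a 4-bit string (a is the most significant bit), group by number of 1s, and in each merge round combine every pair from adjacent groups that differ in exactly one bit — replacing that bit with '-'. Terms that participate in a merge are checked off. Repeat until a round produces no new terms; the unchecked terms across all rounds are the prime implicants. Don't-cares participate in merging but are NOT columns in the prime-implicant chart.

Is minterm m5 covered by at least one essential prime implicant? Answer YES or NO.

YES

size-2^0 implicants → 0000(✓)  0010(✓)  0100(✓)  0101(✓)  0111(✓)  1001(✓)  1100(✓)  1101(✓)  1110(✓)
size-2^1 implicants → -100(✓)  -101(✓)  0-00  00-0  01-1  010-(✓)  1-01  11-0  110-(✓)
size-2^2 implicants → -10-
Unchecked terms (primes): -10-, 0-00, 00-0, 01-1, 1-01, 11-0
Minterm coverage:
  m0 ⊆ 0-00,00-0
  m2 ⊆ 00-0 [E]
  m4 ⊆ -10-,0-00
  m5 ⊆ -10-,01-1
  m7 ⊆ 01-1 [E]
  m9 ⊆ 1-01 [E]
  m13 ⊆ -10-,1-01
  m14 ⊆ 11-0 [E]
E = {00-0, 01-1, 1-01, 11-0}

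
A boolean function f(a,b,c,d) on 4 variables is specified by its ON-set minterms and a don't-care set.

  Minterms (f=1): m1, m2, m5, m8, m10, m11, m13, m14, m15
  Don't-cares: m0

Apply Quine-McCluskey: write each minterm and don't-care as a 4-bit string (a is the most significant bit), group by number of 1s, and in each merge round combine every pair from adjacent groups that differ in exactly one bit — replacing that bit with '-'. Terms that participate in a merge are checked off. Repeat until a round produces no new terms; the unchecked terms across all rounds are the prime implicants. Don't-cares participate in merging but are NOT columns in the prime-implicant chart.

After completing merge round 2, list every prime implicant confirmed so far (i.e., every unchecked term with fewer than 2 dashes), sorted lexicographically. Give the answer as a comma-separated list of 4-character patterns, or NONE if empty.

Round 0: 0000✓ 0001✓ 0010✓ 0101✓ 1000✓ 1010✓ 1011✓ 1101✓ 1110✓ 1111✓
Round 1: -000✓ -010✓ -101 0-01 00-0✓ 000- 1-10✓ 1-11✓ 10-0✓ 101-✓ 11-1 111-✓
Round 2: -0-0 1-1-
PIs = {-0-0, -101, 0-01, 000-, 1-1-, 11-1}

-101, 0-01, 000-, 11-1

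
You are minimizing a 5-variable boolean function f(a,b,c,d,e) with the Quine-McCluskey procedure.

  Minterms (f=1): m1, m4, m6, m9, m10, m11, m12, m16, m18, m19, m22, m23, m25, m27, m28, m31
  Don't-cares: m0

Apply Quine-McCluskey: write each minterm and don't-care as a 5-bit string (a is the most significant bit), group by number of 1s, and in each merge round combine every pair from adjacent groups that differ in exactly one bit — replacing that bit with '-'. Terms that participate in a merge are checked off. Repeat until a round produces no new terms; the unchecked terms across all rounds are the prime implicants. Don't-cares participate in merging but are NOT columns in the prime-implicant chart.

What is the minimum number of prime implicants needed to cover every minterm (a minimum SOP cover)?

8

[col 0] 00000*, 00001*, 00100*, 00110*, 01001*, 01010*, 01011*, 01100*, 10000*, 10010*, 10011*, 10110*, 10111*, 11001*, 11011*, 11100*, 11111*
[col 1] -0000, -0110, -1001*, -1011*, -1100, 0-001, 0-100, 00-00, 0000-, 001-0, 010-1*, 0101-, 1-011*, 1-111*, 10-10*, 10-11*, 100-0, 1001-*, 1011-*, 11-11*, 110-1*
[col 2] -10-1, 1--11, 10-1-
Prime implicants: -0000, -0110, -10-1, -1100, 0-001, 0-100, 00-00, 0000-, 001-0, 0101-, 1--11, 10-1-, 100-0
PI chart (minterm → PIs covering it):
  1 | 0-001,0000-
  4 | 0-100,00-00,001-0
  6 | -0110,001-0
  9 | -10-1,0-001
  10 | 0101-  (sole → essential)
  11 | -10-1,0101-
  12 | -1100,0-100
  16 | -0000,100-0
  18 | 10-1-,100-0
  19 | 1--11,10-1-
  22 | -0110,10-1-
  23 | 1--11,10-1-
  25 | -10-1  (sole → essential)
  27 | -10-1,1--11
  28 | -1100  (sole → essential)
  31 | 1--11  (sole → essential)
Essential prime implicants: -10-1, -1100, 0101-, 1--11
Petrick residual → -0000, 0-001, 001-0, 10-1-
Minimum SOP uses 8 PIs: b'c'd'e' + bc'e + bcd'e' + a'c'd'e + a'b'ce' + a'bc'd + ade + ab'd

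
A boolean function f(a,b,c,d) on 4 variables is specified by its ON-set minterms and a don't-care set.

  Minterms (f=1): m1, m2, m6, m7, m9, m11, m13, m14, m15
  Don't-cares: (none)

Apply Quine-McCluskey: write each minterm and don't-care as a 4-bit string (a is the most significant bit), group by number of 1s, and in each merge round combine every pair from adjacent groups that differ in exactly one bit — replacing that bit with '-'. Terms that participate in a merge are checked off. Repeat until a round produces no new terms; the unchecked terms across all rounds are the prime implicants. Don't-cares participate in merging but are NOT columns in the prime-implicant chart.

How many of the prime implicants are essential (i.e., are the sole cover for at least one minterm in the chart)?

size-2^0 implicants → 0001(✓)  0010(✓)  0110(✓)  0111(✓)  1001(✓)  1011(✓)  1101(✓)  1110(✓)  1111(✓)
size-2^1 implicants → -001  -110(✓)  -111(✓)  0-10  011-(✓)  1-01(✓)  1-11(✓)  10-1(✓)  11-1(✓)  111-(✓)
size-2^2 implicants → -11-  1--1
Unchecked terms (primes): -001, -11-, 0-10, 1--1
Minterm coverage:
  m1 ⊆ -001 [E]
  m2 ⊆ 0-10 [E]
  m6 ⊆ -11-,0-10
  m7 ⊆ -11- [E]
  m9 ⊆ -001,1--1
  m11 ⊆ 1--1 [E]
  m13 ⊆ 1--1 [E]
  m14 ⊆ -11- [E]
  m15 ⊆ -11-,1--1
E = {-001, -11-, 0-10, 1--1}

4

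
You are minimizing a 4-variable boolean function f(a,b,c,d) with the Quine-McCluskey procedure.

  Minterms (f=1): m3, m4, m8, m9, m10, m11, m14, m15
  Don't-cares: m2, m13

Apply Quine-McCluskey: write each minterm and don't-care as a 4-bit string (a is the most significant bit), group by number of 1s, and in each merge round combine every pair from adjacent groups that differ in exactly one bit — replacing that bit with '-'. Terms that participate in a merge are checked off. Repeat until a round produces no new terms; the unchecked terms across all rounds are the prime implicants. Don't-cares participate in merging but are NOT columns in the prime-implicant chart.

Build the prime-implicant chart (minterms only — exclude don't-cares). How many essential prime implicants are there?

4

Round 0: 0010✓ 0011✓ 0100 1000✓ 1001✓ 1010✓ 1011✓ 1101✓ 1110✓ 1111✓
Round 1: -010✓ -011✓ 001-✓ 1-01✓ 1-10✓ 1-11✓ 10-0✓ 10-1✓ 100-✓ 101-✓ 11-1✓ 111-✓
Round 2: -01- 1--1 1-1- 10--
PIs = {-01-, 0100, 1--1, 1-1-, 10--}
Coverage chart:
  m3: -01- ←essential
  m4: 0100 ←essential
  m8: 10-- ←essential
  m9: 1--1,10--
  m10: -01-,1-1-,10--
  m11: -01-,1--1,1-1-,10--
  m14: 1-1- ←essential
  m15: 1--1,1-1-
Essential: -01-, 0100, 1-1-, 10--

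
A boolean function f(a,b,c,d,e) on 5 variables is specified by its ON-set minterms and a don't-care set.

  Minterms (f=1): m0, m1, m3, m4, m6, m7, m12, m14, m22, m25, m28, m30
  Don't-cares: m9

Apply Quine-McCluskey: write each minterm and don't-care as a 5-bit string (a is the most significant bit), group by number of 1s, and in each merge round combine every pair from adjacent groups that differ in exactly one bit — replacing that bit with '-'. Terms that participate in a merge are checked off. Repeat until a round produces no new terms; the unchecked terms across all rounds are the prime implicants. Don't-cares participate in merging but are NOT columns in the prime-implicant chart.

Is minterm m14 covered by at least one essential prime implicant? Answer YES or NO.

YES

size-2^0 implicants → 00000(✓)  00001(✓)  00011(✓)  00100(✓)  00110(✓)  00111(✓)  01001(✓)  01100(✓)  01110(✓)  10110(✓)  11001(✓)  11100(✓)  11110(✓)
size-2^1 implicants → -0110(✓)  -1001  -1100(✓)  -1110(✓)  0-001  0-100(✓)  0-110(✓)  00-00  00-11  000-1  0000-  001-0(✓)  0011-  011-0(✓)  1-110(✓)  111-0(✓)
size-2^2 implicants → --110  -11-0  0-1-0
Unchecked terms (primes): --110, -1001, -11-0, 0-001, 0-1-0, 00-00, 00-11, 000-1, 0000-, 0011-
Minterm coverage:
  m0 ⊆ 00-00,0000-
  m1 ⊆ 0-001,000-1,0000-
  m3 ⊆ 00-11,000-1
  m4 ⊆ 0-1-0,00-00
  m6 ⊆ --110,0-1-0,0011-
  m7 ⊆ 00-11,0011-
  m12 ⊆ -11-0,0-1-0
  m14 ⊆ --110,-11-0,0-1-0
  m22 ⊆ --110 [E]
  m25 ⊆ -1001 [E]
  m28 ⊆ -11-0 [E]
  m30 ⊆ --110,-11-0
E = {--110, -1001, -11-0}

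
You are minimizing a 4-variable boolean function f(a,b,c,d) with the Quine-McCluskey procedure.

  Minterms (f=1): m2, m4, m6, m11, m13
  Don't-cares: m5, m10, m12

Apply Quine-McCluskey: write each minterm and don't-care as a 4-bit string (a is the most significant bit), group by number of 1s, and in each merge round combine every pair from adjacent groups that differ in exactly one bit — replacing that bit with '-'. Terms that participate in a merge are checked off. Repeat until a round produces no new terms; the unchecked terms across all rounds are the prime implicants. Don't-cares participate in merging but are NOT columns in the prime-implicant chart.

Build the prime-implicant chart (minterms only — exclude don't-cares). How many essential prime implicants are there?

size-2^0 implicants → 0010(✓)  0100(✓)  0101(✓)  0110(✓)  1010(✓)  1011(✓)  1100(✓)  1101(✓)
size-2^1 implicants → -010  -100(✓)  -101(✓)  0-10  01-0  010-(✓)  101-  110-(✓)
size-2^2 implicants → -10-
Unchecked terms (primes): -010, -10-, 0-10, 01-0, 101-
Minterm coverage:
  m2 ⊆ -010,0-10
  m4 ⊆ -10-,01-0
  m6 ⊆ 0-10,01-0
  m11 ⊆ 101- [E]
  m13 ⊆ -10- [E]
E = {-10-, 101-}

2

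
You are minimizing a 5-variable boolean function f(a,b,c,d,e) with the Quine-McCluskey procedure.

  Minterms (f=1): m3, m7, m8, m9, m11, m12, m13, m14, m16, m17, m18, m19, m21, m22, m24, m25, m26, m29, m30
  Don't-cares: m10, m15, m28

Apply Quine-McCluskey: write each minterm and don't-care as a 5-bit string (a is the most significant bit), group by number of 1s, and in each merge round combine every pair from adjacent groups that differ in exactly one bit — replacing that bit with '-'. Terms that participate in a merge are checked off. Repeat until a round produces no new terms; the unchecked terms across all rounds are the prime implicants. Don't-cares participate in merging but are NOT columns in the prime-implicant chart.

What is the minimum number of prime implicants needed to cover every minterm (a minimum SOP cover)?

6

[col 0] 00011*, 00111*, 01000*, 01001*, 01010*, 01011*, 01100*, 01101*, 01110*, 01111*, 10000*, 10001*, 10010*, 10011*, 10101*, 10110*, 11000*, 11001*, 11010*, 11100*, 11101*, 11110*
[col 1] -0011, -1000*, -1001*, -1010*, -1100*, -1101*, -1110*, 0-011*, 0-111*, 00-11*, 01-00*, 01-01*, 01-10*, 01-11*, 010-0*, 010-1*, 0100-*, 0101-*, 011-0*, 011-1*, 0110-*, 0111-*, 1-000*, 1-001*, 1-010*, 1-101*, 1-110*, 10-01*, 10-10*, 100-0*, 100-1*, 1000-*, 1001-*, 11-00*, 11-01*, 11-10*, 110-0*, 1100-*, 111-0*, 1110-*
[col 2] -1-00*, -1-01*, -1-10*, -10-0*, -100-*, -11-0*, -110-*, 0--11, 01--0*, 01--1*, 01-0-*, 01-1-*, 010--*, 011--*, 1--01, 1--10, 1-0-0, 1-00-, 100--, 11--0*, 11-0-*
[col 3] -1--0, -1-0-, 01---
Prime implicants: -0011, -1--0, -1-0-, 0--11, 01---, 1--01, 1--10, 1-0-0, 1-00-, 100--
PI chart (minterm → PIs covering it):
  3 | -0011,0--11
  7 | 0--11  (sole → essential)
  8 | -1--0,-1-0-,01---
  9 | -1-0-,01---
  11 | 0--11,01---
  12 | -1--0,-1-0-,01---
  13 | -1-0-,01---
  14 | -1--0,01---
  16 | 1-0-0,1-00-,100--
  17 | 1--01,1-00-,100--
  18 | 1--10,1-0-0,100--
  19 | -0011,100--
  21 | 1--01  (sole → essential)
  22 | 1--10  (sole → essential)
  24 | -1--0,-1-0-,1-0-0,1-00-
  25 | -1-0-,1--01,1-00-
  26 | -1--0,1--10,1-0-0
  29 | -1-0-,1--01
  30 | -1--0,1--10
Essential prime implicants: 0--11, 1--01, 1--10
Petrick residual → -0011, 01---, 1-0-0
Minimum SOP uses 6 PIs: b'c'de + a'de + a'b + ad'e + ade' + ac'e'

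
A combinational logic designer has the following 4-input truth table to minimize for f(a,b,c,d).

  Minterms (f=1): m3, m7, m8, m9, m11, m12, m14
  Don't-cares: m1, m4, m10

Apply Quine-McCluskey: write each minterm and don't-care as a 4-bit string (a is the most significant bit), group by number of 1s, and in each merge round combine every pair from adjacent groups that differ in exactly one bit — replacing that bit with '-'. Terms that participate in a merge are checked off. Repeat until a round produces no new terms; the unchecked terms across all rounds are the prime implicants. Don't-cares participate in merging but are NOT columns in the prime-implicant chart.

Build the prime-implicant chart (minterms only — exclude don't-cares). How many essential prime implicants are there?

size-2^0 implicants → 0001(✓)  0011(✓)  0100(✓)  0111(✓)  1000(✓)  1001(✓)  1010(✓)  1011(✓)  1100(✓)  1110(✓)
size-2^1 implicants → -001(✓)  -011(✓)  -100  0-11  00-1(✓)  1-00(✓)  1-10(✓)  10-0(✓)  10-1(✓)  100-(✓)  101-(✓)  11-0(✓)
size-2^2 implicants → -0-1  1--0  10--
Unchecked terms (primes): -0-1, -100, 0-11, 1--0, 10--
Minterm coverage:
  m3 ⊆ -0-1,0-11
  m7 ⊆ 0-11 [E]
  m8 ⊆ 1--0,10--
  m9 ⊆ -0-1,10--
  m11 ⊆ -0-1,10--
  m12 ⊆ -100,1--0
  m14 ⊆ 1--0 [E]
E = {0-11, 1--0}

2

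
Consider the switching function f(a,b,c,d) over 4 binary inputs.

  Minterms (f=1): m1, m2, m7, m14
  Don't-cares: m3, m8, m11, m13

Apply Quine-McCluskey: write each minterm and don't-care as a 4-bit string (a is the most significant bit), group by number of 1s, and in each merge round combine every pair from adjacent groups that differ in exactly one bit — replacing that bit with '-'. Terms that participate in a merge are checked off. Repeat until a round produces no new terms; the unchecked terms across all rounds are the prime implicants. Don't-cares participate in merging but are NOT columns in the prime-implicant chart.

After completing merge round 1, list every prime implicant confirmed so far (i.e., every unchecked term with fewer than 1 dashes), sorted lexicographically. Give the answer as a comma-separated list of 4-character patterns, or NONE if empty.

1000, 1101, 1110

[col 0] 0001*, 0010*, 0011*, 0111*, 1000, 1011*, 1101, 1110
[col 1] -011, 0-11, 00-1, 001-
Prime implicants: -011, 0-11, 00-1, 001-, 1000, 1101, 1110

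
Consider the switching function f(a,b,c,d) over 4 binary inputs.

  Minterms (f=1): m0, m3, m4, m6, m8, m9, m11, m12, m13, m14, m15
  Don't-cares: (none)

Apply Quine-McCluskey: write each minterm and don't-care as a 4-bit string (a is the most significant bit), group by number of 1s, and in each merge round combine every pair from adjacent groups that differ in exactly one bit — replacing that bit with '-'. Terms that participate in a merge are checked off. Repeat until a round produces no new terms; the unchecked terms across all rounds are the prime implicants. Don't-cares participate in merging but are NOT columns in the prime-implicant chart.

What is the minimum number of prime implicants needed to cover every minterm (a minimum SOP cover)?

4

[col 0] 0000*, 0011*, 0100*, 0110*, 1000*, 1001*, 1011*, 1100*, 1101*, 1110*, 1111*
[col 1] -000*, -011, -100*, -110*, 0-00*, 01-0*, 1-00*, 1-01*, 1-11*, 10-1*, 100-*, 11-0*, 11-1*, 110-*, 111-*
[col 2] --00, -1-0, 1--1, 1-0-, 11--
Prime implicants: --00, -011, -1-0, 1--1, 1-0-, 11--
PI chart (minterm → PIs covering it):
  0 | --00  (sole → essential)
  3 | -011  (sole → essential)
  4 | --00,-1-0
  6 | -1-0  (sole → essential)
  8 | --00,1-0-
  9 | 1--1,1-0-
  11 | -011,1--1
  12 | --00,-1-0,1-0-,11--
  13 | 1--1,1-0-,11--
  14 | -1-0,11--
  15 | 1--1,11--
Essential prime implicants: --00, -011, -1-0
Petrick residual → 1--1
Minimum SOP uses 4 PIs: c'd' + b'cd + bd' + ad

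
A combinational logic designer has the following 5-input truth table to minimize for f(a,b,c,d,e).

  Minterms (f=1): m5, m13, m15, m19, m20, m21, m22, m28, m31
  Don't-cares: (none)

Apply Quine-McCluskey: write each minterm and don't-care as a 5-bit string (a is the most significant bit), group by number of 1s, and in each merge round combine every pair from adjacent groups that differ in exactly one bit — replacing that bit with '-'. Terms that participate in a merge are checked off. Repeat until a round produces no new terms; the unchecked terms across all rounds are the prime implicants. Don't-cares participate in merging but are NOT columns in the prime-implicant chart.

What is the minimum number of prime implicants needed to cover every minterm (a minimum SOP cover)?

[col 0] 00101*, 01101*, 01111*, 10011, 10100*, 10101*, 10110*, 11100*, 11111*
[col 1] -0101, -1111, 0-101, 011-1, 1-100, 101-0, 1010-
Prime implicants: -0101, -1111, 0-101, 011-1, 1-100, 10011, 101-0, 1010-
PI chart (minterm → PIs covering it):
  5 | -0101,0-101
  13 | 0-101,011-1
  15 | -1111,011-1
  19 | 10011  (sole → essential)
  20 | 1-100,101-0,1010-
  21 | -0101,1010-
  22 | 101-0  (sole → essential)
  28 | 1-100  (sole → essential)
  31 | -1111  (sole → essential)
Essential prime implicants: -1111, 1-100, 10011, 101-0
Petrick residual → -0101, 0-101
Minimum SOP uses 6 PIs: b'cd'e + bcde + a'cd'e + acd'e' + ab'c'de + ab'ce'

6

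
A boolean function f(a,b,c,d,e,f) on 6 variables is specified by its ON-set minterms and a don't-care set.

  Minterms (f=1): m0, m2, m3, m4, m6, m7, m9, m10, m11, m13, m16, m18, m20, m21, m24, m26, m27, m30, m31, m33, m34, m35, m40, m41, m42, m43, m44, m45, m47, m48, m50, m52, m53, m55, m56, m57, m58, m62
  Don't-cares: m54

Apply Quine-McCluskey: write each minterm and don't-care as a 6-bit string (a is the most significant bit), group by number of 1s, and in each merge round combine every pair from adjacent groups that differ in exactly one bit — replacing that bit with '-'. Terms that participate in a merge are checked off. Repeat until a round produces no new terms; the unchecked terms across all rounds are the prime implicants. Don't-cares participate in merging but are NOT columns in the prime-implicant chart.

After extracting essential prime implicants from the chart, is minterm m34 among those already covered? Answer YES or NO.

[col 0] 000000*, 000010*, 000011*, 000100*, 000110*, 000111*, 001001*, 001010*, 001011*, 001101*, 010000*, 010010*, 010100*, 010101*, 011000*, 011010*, 011011*, 011110*, 011111*, 100001*, 100010*, 100011*, 101000*, 101001*, 101010*, 101011*, 101100*, 101101*, 101111*, 110000*, 110010*, 110100*, 110101*, 110110*, 110111*, 111000*, 111001*, 111010*, 111110*
[col 1] -00010*, -00011*, -01001*, -01010*, -01011*, -01101*, -10000*, -10010*, -10100*, -10101*, -11000*, -11010*, -11110*, 0-0000*, 0-0010*, 0-0100*, 0-1010*, 0-1011*, 00-010*, 00-011*, 000-00*, 000-10*, 000-11*, 0000-0*, 00001-*, 0001-0*, 00011-*, 001-01*, 0010-1*, 00101-*, 01-000*, 01-010*, 010-00*, 0100-0*, 01010-*, 011-10*, 011-11*, 0110-0*, 01101-*, 01111-*, 1-0010*, 1-1000*, 1-1001*, 1-1010*, 10-001*, 10-010*, 10-011*, 1000-1*, 10001-*, 101-00*, 101-01*, 101-11*, 1010-0*, 1010-1*, 10100-*, 10101-*, 1011-1*, 10110-*, 11-000*, 11-010*, 11-110*, 110-00*, 110-10*, 1100-0*, 1101-0*, 1101-1*, 11010-*, 11011-*, 111-10*, 1110-0*, 11100-*
[col 2] --0010*, --1010*, -0-010*, -0-011*, -0001-*, -01-01, -010-1, -0101-*, -1-000*, -1-010*, -10-00, -100-0*, -1010-, -11-10, -110-0*, 0--010*, 0-0-00, 0-00-0, 0-101-, 00-01-*, 000--0, 000-1-, 01-0-0*, 011-1-, 1--010*, 1-10-0, 1-100-, 10-0-1, 10-01-*, 101--1, 101-0-, 1010--, 11--10, 11-0-0*, 110--0, 1101--
[col 3] ---010, -0-01-, -1-0-0
Prime implicants: ---010, -0-01-, -01-01, -010-1, -1-0-0, -10-00, -1010-, -11-10, 0-0-00, 0-00-0, 0-101-, 000--0, 000-1-, 011-1-, 1-10-0, 1-100-, 10-0-1, 101--1, 101-0-, 1010--, 11--10, 110--0, 1101--
PI chart (minterm → PIs covering it):
  0 | 0-0-00,0-00-0,000--0
  2 | ---010,-0-01-,0-00-0,000--0,000-1-
  3 | -0-01-,000-1-
  4 | 0-0-00,000--0
  6 | 000--0,000-1-
  7 | 000-1-  (sole → essential)
  9 | -01-01,-010-1
  10 | ---010,-0-01-,0-101-
  11 | -0-01-,-010-1,0-101-
  13 | -01-01  (sole → essential)
  16 | -1-0-0,-10-00,0-0-00,0-00-0
  18 | ---010,-1-0-0,0-00-0
  20 | -10-00,-1010-,0-0-00
  21 | -1010-  (sole → essential)
  24 | -1-0-0  (sole → essential)
  26 | ---010,-1-0-0,-11-10,0-101-,011-1-
  27 | 0-101-,011-1-
  30 | -11-10,011-1-
  31 | 011-1-  (sole → essential)
  33 | 10-0-1  (sole → essential)
  34 | ---010,-0-01-
  35 | -0-01-,10-0-1
  40 | 1-10-0,1-100-,101-0-,1010--
  41 | -01-01,-010-1,1-100-,10-0-1,101--1,101-0-,1010--
  42 | ---010,-0-01-,1-10-0,1010--
  43 | -0-01-,-010-1,10-0-1,101--1,1010--
  44 | 101-0-  (sole → essential)
  45 | -01-01,101--1,101-0-
  47 | 101--1  (sole → essential)
  48 | -1-0-0,-10-00,110--0
  50 | ---010,-1-0-0,11--10,110--0
  52 | -10-00,-1010-,110--0,1101--
  53 | -1010-,1101--
  55 | 1101--  (sole → essential)
  56 | -1-0-0,1-10-0,1-100-
  57 | 1-100-  (sole → essential)
  58 | ---010,-1-0-0,-11-10,1-10-0,11--10
  62 | -11-10,11--10
Essential prime implicants: -01-01, -1-0-0, -1010-, 000-1-, 011-1-, 1-100-, 10-0-1, 101--1, 101-0-, 1101--

NO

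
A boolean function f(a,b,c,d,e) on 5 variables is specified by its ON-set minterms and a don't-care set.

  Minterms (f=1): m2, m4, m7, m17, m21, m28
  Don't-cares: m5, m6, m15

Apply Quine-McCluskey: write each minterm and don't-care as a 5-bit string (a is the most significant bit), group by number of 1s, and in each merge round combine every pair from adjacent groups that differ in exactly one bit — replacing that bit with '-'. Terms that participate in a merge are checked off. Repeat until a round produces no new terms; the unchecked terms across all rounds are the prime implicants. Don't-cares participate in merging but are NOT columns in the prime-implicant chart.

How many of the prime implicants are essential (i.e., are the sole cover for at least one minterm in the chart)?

Round 0: 00010✓ 00100✓ 00101✓ 00110✓ 00111✓ 01111✓ 10001✓ 10101✓ 11100
Round 1: -0101 0-111 00-10 001-0✓ 001-1✓ 0010-✓ 0011-✓ 10-01
Round 2: 001--
PIs = {-0101, 0-111, 00-10, 001--, 10-01, 11100}
Coverage chart:
  m2: 00-10 ←essential
  m4: 001-- ←essential
  m7: 0-111,001--
  m17: 10-01 ←essential
  m21: -0101,10-01
  m28: 11100 ←essential
Essential: 00-10, 001--, 10-01, 11100

4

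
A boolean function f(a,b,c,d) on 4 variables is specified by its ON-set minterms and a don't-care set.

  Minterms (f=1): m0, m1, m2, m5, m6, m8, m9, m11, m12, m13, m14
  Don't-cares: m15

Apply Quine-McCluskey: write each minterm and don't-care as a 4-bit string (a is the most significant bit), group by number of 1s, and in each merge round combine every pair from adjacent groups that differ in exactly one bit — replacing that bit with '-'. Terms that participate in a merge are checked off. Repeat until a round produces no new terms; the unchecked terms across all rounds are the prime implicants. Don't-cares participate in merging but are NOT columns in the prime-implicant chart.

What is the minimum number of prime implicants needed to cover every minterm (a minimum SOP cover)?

5

size-2^0 implicants → 0000(✓)  0001(✓)  0010(✓)  0101(✓)  0110(✓)  1000(✓)  1001(✓)  1011(✓)  1100(✓)  1101(✓)  1110(✓)  1111(✓)
size-2^1 implicants → -000(✓)  -001(✓)  -101(✓)  -110  0-01(✓)  0-10  00-0  000-(✓)  1-00(✓)  1-01(✓)  1-11(✓)  10-1(✓)  100-(✓)  11-0(✓)  11-1(✓)  110-(✓)  111-(✓)
size-2^2 implicants → --01  -00-  1--1  1-0-  11--
Unchecked terms (primes): --01, -00-, -110, 0-10, 00-0, 1--1, 1-0-, 11--
Minterm coverage:
  m0 ⊆ -00-,00-0
  m1 ⊆ --01,-00-
  m2 ⊆ 0-10,00-0
  m5 ⊆ --01 [E]
  m6 ⊆ -110,0-10
  m8 ⊆ -00-,1-0-
  m9 ⊆ --01,-00-,1--1,1-0-
  m11 ⊆ 1--1 [E]
  m12 ⊆ 1-0-,11--
  m13 ⊆ --01,1--1,1-0-,11--
  m14 ⊆ -110,11--
E = {--01, 1--1}
Petrick residual → -00-, 0-10, 11--
Cover = c'd + b'c' + a'cd' + ad + ab  |cover|=5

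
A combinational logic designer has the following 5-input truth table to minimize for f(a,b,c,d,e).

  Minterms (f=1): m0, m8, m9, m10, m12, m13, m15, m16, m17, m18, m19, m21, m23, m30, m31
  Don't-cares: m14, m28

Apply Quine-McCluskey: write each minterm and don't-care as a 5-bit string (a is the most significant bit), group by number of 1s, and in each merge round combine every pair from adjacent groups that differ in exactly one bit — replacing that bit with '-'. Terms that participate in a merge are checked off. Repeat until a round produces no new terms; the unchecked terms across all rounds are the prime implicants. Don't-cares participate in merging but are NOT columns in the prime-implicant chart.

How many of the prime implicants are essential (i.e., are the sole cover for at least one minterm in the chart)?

size-2^0 implicants → 00000(✓)  01000(✓)  01001(✓)  01010(✓)  01100(✓)  01101(✓)  01110(✓)  01111(✓)  10000(✓)  10001(✓)  10010(✓)  10011(✓)  10101(✓)  10111(✓)  11100(✓)  11110(✓)  11111(✓)
size-2^1 implicants → -0000  -1100(✓)  -1110(✓)  -1111(✓)  0-000  01-00(✓)  01-01(✓)  01-10(✓)  010-0(✓)  0100-(✓)  011-0(✓)  011-1(✓)  0110-(✓)  0111-(✓)  1-111  10-01(✓)  10-11(✓)  100-0(✓)  100-1(✓)  1000-(✓)  1001-(✓)  101-1(✓)  111-0(✓)  1111-(✓)
size-2^2 implicants → -11-0  -111-  01--0  01-0-  011--  10--1  100--
Unchecked terms (primes): -0000, -11-0, -111-, 0-000, 01--0, 01-0-, 011--, 1-111, 10--1, 100--
Minterm coverage:
  m0 ⊆ -0000,0-000
  m8 ⊆ 0-000,01--0,01-0-
  m9 ⊆ 01-0- [E]
  m10 ⊆ 01--0 [E]
  m12 ⊆ -11-0,01--0,01-0-,011--
  m13 ⊆ 01-0-,011--
  m15 ⊆ -111-,011--
  m16 ⊆ -0000,100--
  m17 ⊆ 10--1,100--
  m18 ⊆ 100-- [E]
  m19 ⊆ 10--1,100--
  m21 ⊆ 10--1 [E]
  m23 ⊆ 1-111,10--1
  m30 ⊆ -11-0,-111-
  m31 ⊆ -111-,1-111
E = {01--0, 01-0-, 10--1, 100--}

4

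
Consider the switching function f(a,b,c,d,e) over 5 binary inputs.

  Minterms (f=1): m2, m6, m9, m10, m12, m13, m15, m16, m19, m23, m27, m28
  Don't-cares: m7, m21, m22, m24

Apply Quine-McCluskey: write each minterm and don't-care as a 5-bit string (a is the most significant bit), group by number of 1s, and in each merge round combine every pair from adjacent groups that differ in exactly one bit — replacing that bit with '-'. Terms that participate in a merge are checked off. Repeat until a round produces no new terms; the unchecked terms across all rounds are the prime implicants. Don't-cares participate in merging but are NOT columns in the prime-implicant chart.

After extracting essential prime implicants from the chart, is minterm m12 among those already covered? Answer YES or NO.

NO

size-2^0 implicants → 00010(✓)  00110(✓)  00111(✓)  01001(✓)  01010(✓)  01100(✓)  01101(✓)  01111(✓)  10000(✓)  10011(✓)  10101(✓)  10110(✓)  10111(✓)  11000(✓)  11011(✓)  11100(✓)
size-2^1 implicants → -0110(✓)  -0111(✓)  -1100  0-010  0-111  00-10  0011-(✓)  01-01  011-1  0110-  1-000  1-011  10-11  101-1  1011-(✓)  11-00
size-2^2 implicants → -011-
Unchecked terms (primes): -011-, -1100, 0-010, 0-111, 00-10, 01-01, 011-1, 0110-, 1-000, 1-011, 10-11, 101-1, 11-00
Minterm coverage:
  m2 ⊆ 0-010,00-10
  m6 ⊆ -011-,00-10
  m9 ⊆ 01-01 [E]
  m10 ⊆ 0-010 [E]
  m12 ⊆ -1100,0110-
  m13 ⊆ 01-01,011-1,0110-
  m15 ⊆ 0-111,011-1
  m16 ⊆ 1-000 [E]
  m19 ⊆ 1-011,10-11
  m23 ⊆ -011-,10-11,101-1
  m27 ⊆ 1-011 [E]
  m28 ⊆ -1100,11-00
E = {0-010, 01-01, 1-000, 1-011}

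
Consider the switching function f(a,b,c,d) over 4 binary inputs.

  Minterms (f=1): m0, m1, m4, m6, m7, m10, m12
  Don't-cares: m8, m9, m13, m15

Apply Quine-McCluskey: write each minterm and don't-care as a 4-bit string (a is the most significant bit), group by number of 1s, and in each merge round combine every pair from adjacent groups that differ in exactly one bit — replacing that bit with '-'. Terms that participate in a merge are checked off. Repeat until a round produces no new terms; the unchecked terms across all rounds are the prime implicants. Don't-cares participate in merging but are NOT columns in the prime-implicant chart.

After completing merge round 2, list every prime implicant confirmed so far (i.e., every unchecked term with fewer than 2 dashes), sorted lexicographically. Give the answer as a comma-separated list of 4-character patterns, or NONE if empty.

-111, 01-0, 011-, 10-0, 11-1

[col 0] 0000*, 0001*, 0100*, 0110*, 0111*, 1000*, 1001*, 1010*, 1100*, 1101*, 1111*
[col 1] -000*, -001*, -100*, -111, 0-00*, 000-*, 01-0, 011-, 1-00*, 1-01*, 10-0, 100-*, 11-1, 110-*
[col 2] --00, -00-, 1-0-
Prime implicants: --00, -00-, -111, 01-0, 011-, 1-0-, 10-0, 11-1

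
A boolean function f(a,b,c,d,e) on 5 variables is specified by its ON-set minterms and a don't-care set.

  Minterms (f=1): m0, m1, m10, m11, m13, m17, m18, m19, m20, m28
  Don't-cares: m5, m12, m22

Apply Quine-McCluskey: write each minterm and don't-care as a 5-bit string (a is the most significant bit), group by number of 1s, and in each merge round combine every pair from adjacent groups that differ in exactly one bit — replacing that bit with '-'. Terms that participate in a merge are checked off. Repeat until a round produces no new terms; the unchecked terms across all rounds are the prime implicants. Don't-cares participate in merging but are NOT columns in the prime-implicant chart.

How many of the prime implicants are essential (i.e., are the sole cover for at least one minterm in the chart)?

2

[col 0] 00000*, 00001*, 00101*, 01010*, 01011*, 01100*, 01101*, 10001*, 10010*, 10011*, 10100*, 10110*, 11100*
[col 1] -0001, -1100, 0-101, 00-01, 0000-, 0101-, 0110-, 1-100, 10-10, 100-1, 1001-, 101-0
Prime implicants: -0001, -1100, 0-101, 00-01, 0000-, 0101-, 0110-, 1-100, 10-10, 100-1, 1001-, 101-0
PI chart (minterm → PIs covering it):
  0 | 0000-  (sole → essential)
  1 | -0001,00-01,0000-
  10 | 0101-  (sole → essential)
  11 | 0101-  (sole → essential)
  13 | 0-101,0110-
  17 | -0001,100-1
  18 | 10-10,1001-
  19 | 100-1,1001-
  20 | 1-100,101-0
  28 | -1100,1-100
Essential prime implicants: 0000-, 0101-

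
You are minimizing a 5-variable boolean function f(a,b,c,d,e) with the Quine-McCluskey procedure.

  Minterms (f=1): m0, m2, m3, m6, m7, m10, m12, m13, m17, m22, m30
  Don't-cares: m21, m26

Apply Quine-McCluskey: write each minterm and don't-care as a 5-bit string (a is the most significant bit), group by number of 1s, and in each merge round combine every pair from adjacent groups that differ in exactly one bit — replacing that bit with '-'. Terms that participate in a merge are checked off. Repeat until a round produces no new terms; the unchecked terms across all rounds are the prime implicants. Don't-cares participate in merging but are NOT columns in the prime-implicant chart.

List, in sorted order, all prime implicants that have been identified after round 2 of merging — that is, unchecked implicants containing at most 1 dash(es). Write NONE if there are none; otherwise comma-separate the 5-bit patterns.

-0110, -1010, 0-010, 000-0, 0110-, 1-110, 10-01, 11-10

size-2^0 implicants → 00000(✓)  00010(✓)  00011(✓)  00110(✓)  00111(✓)  01010(✓)  01100(✓)  01101(✓)  10001(✓)  10101(✓)  10110(✓)  11010(✓)  11110(✓)
size-2^1 implicants → -0110  -1010  0-010  00-10(✓)  00-11(✓)  000-0  0001-(✓)  0011-(✓)  0110-  1-110  10-01  11-10
size-2^2 implicants → 00-1-
Unchecked terms (primes): -0110, -1010, 0-010, 00-1-, 000-0, 0110-, 1-110, 10-01, 11-10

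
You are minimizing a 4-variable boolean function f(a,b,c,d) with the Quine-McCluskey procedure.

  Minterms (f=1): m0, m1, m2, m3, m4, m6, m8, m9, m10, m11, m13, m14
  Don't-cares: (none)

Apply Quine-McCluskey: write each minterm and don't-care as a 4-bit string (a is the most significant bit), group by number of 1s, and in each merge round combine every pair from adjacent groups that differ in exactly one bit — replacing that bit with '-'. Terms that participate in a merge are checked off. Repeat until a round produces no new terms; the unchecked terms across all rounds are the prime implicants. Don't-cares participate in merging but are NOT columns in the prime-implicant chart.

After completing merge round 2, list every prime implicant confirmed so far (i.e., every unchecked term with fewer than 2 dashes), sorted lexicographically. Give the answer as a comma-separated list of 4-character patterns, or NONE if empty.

[col 0] 0000*, 0001*, 0010*, 0011*, 0100*, 0110*, 1000*, 1001*, 1010*, 1011*, 1101*, 1110*
[col 1] -000*, -001*, -010*, -011*, -110*, 0-00*, 0-10*, 00-0*, 00-1*, 000-*, 001-*, 01-0*, 1-01, 1-10*, 10-0*, 10-1*, 100-*, 101-*
[col 2] --10, -0-0*, -0-1*, -00-*, -01-*, 0--0, 00--*, 10--*
[col 3] -0--
Prime implicants: --10, -0--, 0--0, 1-01

1-01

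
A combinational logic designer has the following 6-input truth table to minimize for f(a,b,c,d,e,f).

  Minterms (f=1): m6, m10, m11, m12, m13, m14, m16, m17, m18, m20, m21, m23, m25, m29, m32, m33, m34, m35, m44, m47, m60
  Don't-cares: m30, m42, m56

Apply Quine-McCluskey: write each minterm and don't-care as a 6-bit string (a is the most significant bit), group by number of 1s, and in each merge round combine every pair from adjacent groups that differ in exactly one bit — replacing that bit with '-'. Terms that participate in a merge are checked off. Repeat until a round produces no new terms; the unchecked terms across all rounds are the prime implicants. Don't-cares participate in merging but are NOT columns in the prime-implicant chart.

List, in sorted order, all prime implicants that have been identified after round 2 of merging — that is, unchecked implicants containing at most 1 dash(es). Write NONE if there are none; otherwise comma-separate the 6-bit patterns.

-01010, -01100, 0-1101, 0-1110, 00-110, 001-10, 00101-, 0011-0, 00110-, 0100-0, 0101-1, 1-1100, 10-010, 101111, 111-00

Round 0: 000110✓ 001010✓ 001011✓ 001100✓ 001101✓ 001110✓ 010000✓ 010001✓ 010010✓ 010100✓ 010101✓ 010111✓ 011001✓ 011101✓ 011110✓ 100000✓ 100001✓ 100010✓ 100011✓ 101010✓ 101100✓ 101111 111000✓ 111100✓
Round 1: -01010 -01100 0-1101 0-1110 00-110 001-10 00101- 0011-0 00110- 01-001✓ 01-101✓ 010-00✓ 010-01✓ 0100-0 01000-✓ 0101-1 01010-✓ 011-01✓ 1-1100 10-010 1000-0✓ 1000-1✓ 10000-✓ 10001-✓ 111-00
Round 2: 01--01 010-0- 1000--
PIs = {-01010, -01100, 0-1101, 0-1110, 00-110, 001-10, 00101-, 0011-0, 00110-, 01--01, 010-0-, 0100-0, 0101-1, 1-1100, 10-010, 1000--, 101111, 111-00}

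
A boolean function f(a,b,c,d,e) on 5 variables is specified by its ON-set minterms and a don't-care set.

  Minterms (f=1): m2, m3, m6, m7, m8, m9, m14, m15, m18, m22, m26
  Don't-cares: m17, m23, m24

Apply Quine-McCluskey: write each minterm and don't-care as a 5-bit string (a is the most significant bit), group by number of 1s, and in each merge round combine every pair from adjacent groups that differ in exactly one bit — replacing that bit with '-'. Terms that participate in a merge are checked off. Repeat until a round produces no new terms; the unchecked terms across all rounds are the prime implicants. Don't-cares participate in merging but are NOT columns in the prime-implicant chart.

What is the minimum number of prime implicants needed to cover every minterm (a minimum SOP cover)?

Round 0: 00010✓ 00011✓ 00110✓ 00111✓ 01000✓ 01001✓ 01110✓ 01111✓ 10001 10010✓ 10110✓ 10111✓ 11000✓ 11010✓
Round 1: -0010✓ -0110✓ -0111✓ -1000 0-110✓ 0-111✓ 00-10✓ 00-11✓ 0001-✓ 0011-✓ 0100- 0111-✓ 1-010 10-10✓ 1011-✓ 110-0
Round 2: -0-10 -011- 0-11- 00-1-
PIs = {-0-10, -011-, -1000, 0-11-, 00-1-, 0100-, 1-010, 10001, 110-0}
Coverage chart:
  m2: -0-10,00-1-
  m3: 00-1- ←essential
  m6: -0-10,-011-,0-11-,00-1-
  m7: -011-,0-11-,00-1-
  m8: -1000,0100-
  m9: 0100- ←essential
  m14: 0-11- ←essential
  m15: 0-11- ←essential
  m18: -0-10,1-010
  m22: -0-10,-011-
  m26: 1-010,110-0
Essential: 0-11-, 00-1-, 0100-
Petrick residual → -0-10, 1-010
Min cover (5 terms): b'de' + a'cd + a'b'd + a'bc'd' + ac'de'

5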